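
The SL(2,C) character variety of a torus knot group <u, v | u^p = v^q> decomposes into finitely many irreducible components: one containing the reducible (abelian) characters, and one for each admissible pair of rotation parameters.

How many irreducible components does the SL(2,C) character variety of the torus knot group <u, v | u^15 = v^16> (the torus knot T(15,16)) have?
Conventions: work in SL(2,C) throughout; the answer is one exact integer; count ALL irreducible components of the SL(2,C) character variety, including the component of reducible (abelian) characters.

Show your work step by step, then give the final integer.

Gamma = < u, v | u^15 = v^16 > (torus knot T(15,16)); the central element u^15 = v^16 acts as +I or -I in any irreducible SL(2,C) representation.
So on each irreducible component the traces are pinned: tr(u) = 2*cos(pi*alpha/15) with 1 <= alpha <= 14, tr(v) = 2*cos(pi*beta/16) with 1 <= beta <= 15.
Consistency of u^15 = (-1)^alpha I with v^16 = (-1)^beta I forces alpha = beta (mod 2).
count pairs: odd alpha (7 choices) x odd beta (8), plus even alpha (7) x even beta (7): 7*8 + 7*7 = 105.
Total: 105 irreducible-character components + 1 reducible (abelian) component = 106.

106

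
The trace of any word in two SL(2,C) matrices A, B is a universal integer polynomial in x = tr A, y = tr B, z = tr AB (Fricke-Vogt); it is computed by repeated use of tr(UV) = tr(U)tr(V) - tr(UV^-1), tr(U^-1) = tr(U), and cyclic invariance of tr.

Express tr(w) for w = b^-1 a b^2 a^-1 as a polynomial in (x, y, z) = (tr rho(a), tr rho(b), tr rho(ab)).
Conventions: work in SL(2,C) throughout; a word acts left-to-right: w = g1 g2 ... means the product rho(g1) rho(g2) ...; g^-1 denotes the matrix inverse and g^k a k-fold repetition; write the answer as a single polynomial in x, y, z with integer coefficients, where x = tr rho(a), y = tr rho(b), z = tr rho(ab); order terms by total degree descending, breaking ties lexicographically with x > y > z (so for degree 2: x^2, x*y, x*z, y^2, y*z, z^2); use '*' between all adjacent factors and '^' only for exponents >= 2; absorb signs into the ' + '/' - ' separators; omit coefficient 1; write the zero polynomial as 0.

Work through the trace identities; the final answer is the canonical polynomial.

-x*y^2*z + x^2*y + y^3 + y*z^2 - 3*y

apply: trace(b^2) = trace(b) trace(b) - trace(1) = y^2 - 2
use: trace(b a b) = trace(b) trace(a b) - trace(a) = y*z - x
use: trace(b a b^2) = trace(b) trace(b a b) - trace(b a) = y^2*z - x*y - z
trace(a b a b) = trace(b a) trace(b a) - trace(1)   [split at repeated b] = z^2 - 2
trace(a b a) = trace(a) trace(b a) - trace(b) = x*z - y
trace(b a b^2 a) = trace(b) trace(a b a b) - trace(a b a) = y*z^2 - x*z - y
trace(a b^2 a^-1 b) = trace(b a b^2) trace(a) - trace(b a b^2 a) = x*y^2*z - x^2*y - y*z^2 + y
apply: trace(b^-1 a b^2 a^-1) = trace(a b^2 a^-1) trace(b) - trace(a b^2 a^-1 b) = -x*y^2*z + x^2*y + y^3 + y*z^2 - 3*y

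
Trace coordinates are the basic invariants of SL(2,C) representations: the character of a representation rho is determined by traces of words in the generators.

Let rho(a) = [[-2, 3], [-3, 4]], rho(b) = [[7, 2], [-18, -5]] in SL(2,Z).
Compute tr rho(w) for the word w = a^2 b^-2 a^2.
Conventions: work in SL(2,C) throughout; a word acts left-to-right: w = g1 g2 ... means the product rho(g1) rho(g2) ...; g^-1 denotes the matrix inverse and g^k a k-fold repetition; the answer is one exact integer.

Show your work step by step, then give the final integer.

rho(a) = [[-2, 3], [-3, 4]]
... * rho(a) = [[-2, 3], [-3, 4]]  ->  [[-5, 6], [-6, 7]]
... * rho(b^-1) = [[-5, -2], [18, 7]]  ->  [[133, 52], [156, 61]]
... * rho(b^-1) = [[-5, -2], [18, 7]]  ->  [[271, 98], [318, 115]]
... * rho(a) = [[-2, 3], [-3, 4]]  ->  [[-836, 1205], [-981, 1414]]
... * rho(a) = [[-2, 3], [-3, 4]]  ->  [[-1943, 2312], [-2280, 2713]]
tr = -1943 + 2713 = 770

770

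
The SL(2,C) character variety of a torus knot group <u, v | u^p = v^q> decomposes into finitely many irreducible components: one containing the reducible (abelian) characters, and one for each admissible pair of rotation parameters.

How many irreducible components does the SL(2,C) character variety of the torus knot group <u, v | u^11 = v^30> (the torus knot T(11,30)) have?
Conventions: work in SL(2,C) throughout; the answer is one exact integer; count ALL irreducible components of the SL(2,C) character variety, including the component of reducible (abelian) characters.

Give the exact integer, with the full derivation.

146

In the torus knot group T(11,30), u^11 = v^30 is central, so an irreducible representation sends it to +I or -I (Schur).
On an irreducible component, tr(u) is locked at 2*cos(pi*alpha/11) for some alpha in 1..10, and tr(v) at 2*cos(pi*beta/30) for some beta in 1..29.
Consistency of u^11 = (-1)^alpha I with v^30 = (-1)^beta I forces alpha = beta (mod 2).
Enumerate parity-matched pairs: 5*15 odd-odd plus 5*14 even-even gives 145.
components with irreducible characters: 145; plus the single component of reducible (abelian) characters: total 146.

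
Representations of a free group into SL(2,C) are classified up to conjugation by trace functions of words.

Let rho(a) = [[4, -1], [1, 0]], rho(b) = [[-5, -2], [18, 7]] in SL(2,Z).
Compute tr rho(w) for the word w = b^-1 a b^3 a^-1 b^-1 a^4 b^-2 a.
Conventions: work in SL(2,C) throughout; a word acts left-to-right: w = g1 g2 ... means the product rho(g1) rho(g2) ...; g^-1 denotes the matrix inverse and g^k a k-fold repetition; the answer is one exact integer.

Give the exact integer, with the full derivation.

1423542976

rho(b^-1) = [[7, 2], [-18, -5]]
... * rho(a) = [[4, -1], [1, 0]]  ->  [[30, -7], [-77, 18]]
... * rho(b) = [[-5, -2], [18, 7]]  ->  [[-276, -109], [709, 280]]
... * rho(b) = [[-5, -2], [18, 7]]  ->  [[-582, -211], [1495, 542]]
... * rho(b) = [[-5, -2], [18, 7]]  ->  [[-888, -313], [2281, 804]]
... * rho(a^-1) = [[0, 1], [-1, 4]]  ->  [[313, -2140], [-804, 5497]]
... * rho(b^-1) = [[7, 2], [-18, -5]]  ->  [[40711, 11326], [-104574, -29093]]
... * rho(a) = [[4, -1], [1, 0]]  ->  [[174170, -40711], [-447389, 104574]]
... * rho(a) = [[4, -1], [1, 0]]  ->  [[655969, -174170], [-1684982, 447389]]
... * rho(a) = [[4, -1], [1, 0]]  ->  [[2449706, -655969], [-6292539, 1684982]]
... * rho(a) = [[4, -1], [1, 0]]  ->  [[9142855, -2449706], [-23485174, 6292539]]
... * rho(b^-1) = [[7, 2], [-18, -5]]  ->  [[108094693, 30534240], [-277661920, -78433043]]
... * rho(b^-1) = [[7, 2], [-18, -5]]  ->  [[207046531, 63518186], [-531838666, -163158625]]
... * rho(a) = [[4, -1], [1, 0]]  ->  [[891704310, -207046531], [-2290513289, 531838666]]
tr = 891704310 + 531838666 = 1423542976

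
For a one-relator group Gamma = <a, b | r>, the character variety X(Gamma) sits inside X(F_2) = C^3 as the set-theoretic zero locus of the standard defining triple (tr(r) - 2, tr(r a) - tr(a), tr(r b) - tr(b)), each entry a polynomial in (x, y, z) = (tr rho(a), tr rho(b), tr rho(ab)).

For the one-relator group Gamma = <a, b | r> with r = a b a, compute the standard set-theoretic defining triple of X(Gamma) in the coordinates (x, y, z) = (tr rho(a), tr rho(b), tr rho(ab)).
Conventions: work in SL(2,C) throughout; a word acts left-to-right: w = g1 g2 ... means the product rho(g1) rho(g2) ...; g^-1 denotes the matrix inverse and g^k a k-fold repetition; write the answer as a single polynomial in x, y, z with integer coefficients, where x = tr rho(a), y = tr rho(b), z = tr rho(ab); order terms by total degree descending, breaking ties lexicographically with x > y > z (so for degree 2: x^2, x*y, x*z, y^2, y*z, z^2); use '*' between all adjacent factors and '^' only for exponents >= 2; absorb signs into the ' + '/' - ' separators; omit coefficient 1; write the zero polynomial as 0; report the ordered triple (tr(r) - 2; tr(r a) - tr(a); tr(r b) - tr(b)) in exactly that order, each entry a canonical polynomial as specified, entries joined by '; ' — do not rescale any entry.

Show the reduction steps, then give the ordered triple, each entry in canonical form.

x*z - y - 2; x^2*z - x*y - x - z; z^2 - y - 2

reduce: tr(a b a) = tr(a) * tr(b a) - tr(b) = x*z - y
tr(a b a^2) = tr(a) * tr(a b a) - tr(a b)  (reduce the a square) = x^2*z - x*y - z
so tr(a b a b) = tr(a b) * tr(a b) - tr(1)   [split at a repeated a] = z^2 - 2
assemble the triple (tr(r) - 2; tr(r a) - x; tr(r b) - y)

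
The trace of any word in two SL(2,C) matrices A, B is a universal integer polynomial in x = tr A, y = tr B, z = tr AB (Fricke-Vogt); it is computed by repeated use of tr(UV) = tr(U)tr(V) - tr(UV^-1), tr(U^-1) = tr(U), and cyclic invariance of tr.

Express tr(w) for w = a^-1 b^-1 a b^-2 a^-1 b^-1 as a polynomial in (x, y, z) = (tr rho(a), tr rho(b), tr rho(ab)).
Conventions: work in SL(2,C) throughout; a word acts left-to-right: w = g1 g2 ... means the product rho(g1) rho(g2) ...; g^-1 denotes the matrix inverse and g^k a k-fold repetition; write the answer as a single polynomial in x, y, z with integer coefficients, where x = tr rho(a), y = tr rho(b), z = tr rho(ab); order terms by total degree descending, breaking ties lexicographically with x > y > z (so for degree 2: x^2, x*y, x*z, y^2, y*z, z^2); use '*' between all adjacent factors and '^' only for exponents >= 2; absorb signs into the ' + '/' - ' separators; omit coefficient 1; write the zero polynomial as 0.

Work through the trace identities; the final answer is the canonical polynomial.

x*y^2*z^2 - x^2*y*z - y*z^3 - x*y^2 + 2*y*z + x

tr(b^-1 a) = tr(a)*tr(b) - tr(a b) = x*y - z
tr(b^-2 a) = tr(b^-1 a)*tr(b) - tr(b^-1 a b) = x*y^2 - y*z - x
tr(b^-1 a b^-2) = tr(b^-2 a)*tr(b) - tr(b^-2 a b) = x*y^3 - y^2*z - 2*x*y + z
tr(a^2) = tr(a)*tr(a) - tr(1) = x^2 - 2
tr(a^2 b) = tr(a)*tr(b a) - tr(b) = x*z - y
tr(a b^-1 a) = tr(a^2)*tr(b) - tr(a^2 b) = x^2*y - x*z - y
tr(a b a b) = tr(b a)*tr(b a) - tr(1)   [split at repeated b] = z^2 - 2
tr(a b^-1 a b) = tr(a b a)*tr(b) - tr(a b a b) = x*y*z - y^2 - z^2 + 2
tr(a b^-1 a b^-1) = tr(a b^-1 a)*tr(b) - tr(a b^-1 a b) = x^2*y^2 - 2*x*y*z + z^2 - 2
tr(b^-1 a b^-2 a) = tr(a b^-1 a b^-1)*tr(b) - tr(a b^-1 a) = x^2*y^3 - 2*x*y^2*z - x^2*y + y*z^2 + x*z - y
tr(b^-1 a^-1 b^-1 a b^-1) = tr(b^-1 a b^-2)*tr(a) - tr(b^-1 a b^-2 a) = x*y^2*z - x^2*y - y*z^2 + y
tr(a^2 b a) = tr(a)*tr(a b a) - tr(a b) = x^2*z - x*y - z
tr(b a b) = tr(b)*tr(a b) - tr(a) = y*z - x
tr(a^2 b a b) = tr(a)*tr(b a b a) - tr(b a b) = x*z^2 - y*z - x
tr(b^-1 a^2 b a) = tr(a^2 b a)*tr(b) - tr(a^2 b a b) = x^2*y*z - x*y^2 - x*z^2 + x
tr(a b a^-1 b^-1 a) = tr(b^-1 a^2 b)*tr(a) - tr(b^-1 a^2 b a) = -x^2*y*z + x^3 + x*y^2 + x*z^2 - 3*x
tr(b a b a b) = tr(b)*tr(a b a b) - tr(a b a) = y*z^2 - x*z - y
tr(b a b a b a) = tr(a b)*tr(a b a b) - tr(a^-1 b^-1)   [split at repeated a] = z^3 - 3*z
tr(a b a b a^-1 b) = tr(b a b a b)*tr(a) - tr(b a b a b a) = x*y*z^2 - x^2*z - z^3 - x*y + 3*z
tr(a b a^-1 b^-1 a b) = tr(a b a b a^-1)*tr(b) - tr(a b a b a^-1 b) = -x*y*z^2 + x^2*z + y^2*z + z^3 - 3*z
tr(a^-1 b^-1 a b^-1 a b) = tr(a b a^-1 b^-1 a)*tr(b) - tr(a b a^-1 b^-1 a b) = -x^2*y^2*z + x^3*y + x*y^3 + 2*x*y*z^2 - x^2*z - y^2*z - z^3 - 3*x*y + 3*z
tr(b^-1 a^-1 b^-1 a b^-1 a) = tr(a^-1 b^-1 a b^-1 a)*tr(b) - tr(a^-1 b^-1 a b^-1 a b) = x^2*y^2*z - x^3*y - 2*x*y*z^2 + x^2*z + z^3 + 2*x*y - 3*z
tr(a^-1 b^-1 a^-1 b^-1 a b^-1) = tr(b^-1 a^-1 b^-1 a b^-1)*tr(a) - tr(b^-1 a^-1 b^-1 a b^-1 a) = x*y*z^2 - x^2*z - z^3 - x*y + 3*z
tr(a^-1 b^-1 a b^-2 a^-1 b^-1) = tr(a^-1 b^-1 a^-1 b^-1 a b^-1)*tr(b) - tr(a^-1 b^-1 a^-1 b^-1 a) = x*y^2*z^2 - x^2*y*z - y*z^3 - x*y^2 + 2*y*z + x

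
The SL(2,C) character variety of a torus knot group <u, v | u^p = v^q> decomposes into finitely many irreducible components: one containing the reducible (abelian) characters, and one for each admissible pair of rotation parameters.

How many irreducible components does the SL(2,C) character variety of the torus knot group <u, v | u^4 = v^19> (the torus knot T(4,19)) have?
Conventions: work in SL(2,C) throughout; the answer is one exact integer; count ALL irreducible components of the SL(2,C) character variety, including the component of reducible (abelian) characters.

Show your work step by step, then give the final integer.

28

Gamma = < u, v | u^4 = v^19 > (torus knot T(4,19)); the central element u^4 = v^19 acts as +I or -I in any irreducible SL(2,C) representation.
On an irreducible component, tr(u) is locked at 2*cos(pi*alpha/4) for some alpha in 1..3, and tr(v) at 2*cos(pi*beta/19) for some beta in 1..18.
Consistency of u^4 = (-1)^alpha I with v^19 = (-1)^beta I forces alpha = beta (mod 2).
count pairs: odd alpha (2 choices) x odd beta (9), plus even alpha (1) x even beta (9): 2*9 + 1*9 = 27.
Total: 27 irreducible-character components + 1 reducible (abelian) component = 28.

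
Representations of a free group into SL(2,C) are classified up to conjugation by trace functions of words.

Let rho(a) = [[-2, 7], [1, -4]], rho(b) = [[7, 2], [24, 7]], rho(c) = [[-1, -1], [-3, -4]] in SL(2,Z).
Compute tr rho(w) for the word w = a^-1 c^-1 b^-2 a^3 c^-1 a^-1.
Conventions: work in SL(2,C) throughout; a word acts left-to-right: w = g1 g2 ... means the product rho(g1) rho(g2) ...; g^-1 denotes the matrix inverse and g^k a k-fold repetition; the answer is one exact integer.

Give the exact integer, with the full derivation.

rho(a^-1) = [[-4, -7], [-1, -2]]
... * rho(c^-1) = [[-4, 1], [3, -1]]  ->  [[-5, 3], [-2, 1]]
... * rho(b^-1) = [[7, -2], [-24, 7]]  ->  [[-107, 31], [-38, 11]]
... * rho(b^-1) = [[7, -2], [-24, 7]]  ->  [[-1493, 431], [-530, 153]]
... * rho(a) = [[-2, 7], [1, -4]]  ->  [[3417, -12175], [1213, -4322]]
... * rho(a) = [[-2, 7], [1, -4]]  ->  [[-19009, 72619], [-6748, 25779]]
... * rho(a) = [[-2, 7], [1, -4]]  ->  [[110637, -423539], [39275, -150352]]
... * rho(c^-1) = [[-4, 1], [3, -1]]  ->  [[-1713165, 534176], [-608156, 189627]]
... * rho(a^-1) = [[-4, -7], [-1, -2]]  ->  [[6318484, 10923803], [2242997, 3877838]]
tr = 6318484 + 3877838 = 10196322

10196322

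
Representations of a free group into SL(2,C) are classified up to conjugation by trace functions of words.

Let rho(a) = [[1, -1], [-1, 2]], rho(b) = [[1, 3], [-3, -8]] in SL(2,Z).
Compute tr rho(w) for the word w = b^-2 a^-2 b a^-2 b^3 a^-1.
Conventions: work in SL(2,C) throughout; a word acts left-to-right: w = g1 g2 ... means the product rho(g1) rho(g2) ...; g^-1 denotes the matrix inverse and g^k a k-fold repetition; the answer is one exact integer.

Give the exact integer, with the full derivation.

rho(b^-1) = [[-8, -3], [3, 1]]
... * rho(b^-1) = [[-8, -3], [3, 1]]  ->  [[55, 21], [-21, -8]]
... * rho(a^-1) = [[2, 1], [1, 1]]  ->  [[131, 76], [-50, -29]]
... * rho(a^-1) = [[2, 1], [1, 1]]  ->  [[338, 207], [-129, -79]]
... * rho(b) = [[1, 3], [-3, -8]]  ->  [[-283, -642], [108, 245]]
... * rho(a^-1) = [[2, 1], [1, 1]]  ->  [[-1208, -925], [461, 353]]
... * rho(a^-1) = [[2, 1], [1, 1]]  ->  [[-3341, -2133], [1275, 814]]
... * rho(b) = [[1, 3], [-3, -8]]  ->  [[3058, 7041], [-1167, -2687]]
... * rho(b) = [[1, 3], [-3, -8]]  ->  [[-18065, -47154], [6894, 17995]]
... * rho(b) = [[1, 3], [-3, -8]]  ->  [[123397, 323037], [-47091, -123278]]
... * rho(a^-1) = [[2, 1], [1, 1]]  ->  [[569831, 446434], [-217460, -170369]]
tr = 569831 + -170369 = 399462

399462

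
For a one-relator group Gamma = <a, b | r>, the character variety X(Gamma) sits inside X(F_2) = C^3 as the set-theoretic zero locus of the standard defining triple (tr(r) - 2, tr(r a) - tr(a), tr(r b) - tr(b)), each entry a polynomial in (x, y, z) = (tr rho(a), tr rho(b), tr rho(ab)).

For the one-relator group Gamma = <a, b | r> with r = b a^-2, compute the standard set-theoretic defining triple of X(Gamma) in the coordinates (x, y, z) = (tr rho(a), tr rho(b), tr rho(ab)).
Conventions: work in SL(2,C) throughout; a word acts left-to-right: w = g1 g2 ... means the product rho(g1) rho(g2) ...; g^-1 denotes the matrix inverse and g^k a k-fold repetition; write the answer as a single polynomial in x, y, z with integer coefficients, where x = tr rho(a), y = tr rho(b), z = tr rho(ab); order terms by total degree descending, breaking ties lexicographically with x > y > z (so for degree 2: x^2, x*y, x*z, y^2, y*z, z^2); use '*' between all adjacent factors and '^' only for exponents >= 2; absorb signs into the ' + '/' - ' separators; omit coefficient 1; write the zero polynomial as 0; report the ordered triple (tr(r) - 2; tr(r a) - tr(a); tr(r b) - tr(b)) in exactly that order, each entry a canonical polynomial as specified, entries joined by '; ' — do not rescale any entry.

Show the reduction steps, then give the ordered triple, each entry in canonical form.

x^2*y - x*z - y - 2; x*y - x - z; x^2*y^2 - x*y*z - x^2 - y^2 - y + 2

tr(a^-1 b) = tr(b)*tr(a) - tr(b a)  (eliminate a^-1) = x*y - z
tr(b a^-2) = tr(a^-1 b)*tr(a) - tr(a^-1 b a)  (eliminate a^-1) = x^2*y - x*z - y
tr(b^2) = tr(b)*tr(b) - tr(1)  (reduce the b square) = y^2 - 2
tr(b^2 a) = tr(b)*tr(a b) - tr(a)  (reduce the b square) = y*z - x
tr(a^-1 b^2) = tr(b^2)*tr(a) - tr(b^2 a)  (eliminate a^-1) = x*y^2 - y*z - x
tr(b a^-2 b) = tr(a^-1 b^2)*tr(a) - tr(a^-1 b^2 a)  (eliminate a^-1) = x^2*y^2 - x*y*z - x^2 - y^2 + 2
assemble the triple (tr(r) - 2; tr(r a) - x; tr(r b) - y)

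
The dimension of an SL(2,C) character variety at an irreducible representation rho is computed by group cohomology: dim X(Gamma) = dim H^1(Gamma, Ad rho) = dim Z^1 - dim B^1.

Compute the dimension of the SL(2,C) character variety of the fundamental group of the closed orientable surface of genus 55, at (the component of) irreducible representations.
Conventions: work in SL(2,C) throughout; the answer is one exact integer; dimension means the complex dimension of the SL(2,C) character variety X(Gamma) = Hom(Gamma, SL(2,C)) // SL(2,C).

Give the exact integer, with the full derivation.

324

pi_1 of the closed genus-55 surface has 110 generators bound by the single product-of-commutators relator.
Before the relator condition, cocycle space has dim 3*110 = 330.
H^2 = coker(d_2) is dual to H^0 = 0 at irreducible rho (Poincare duality), so d_2 is onto: dim Z^1 = 327.
As always at irreducible rho, dim B^1 = 3.
dim X = dim H^1 = 327 - 3 = 324.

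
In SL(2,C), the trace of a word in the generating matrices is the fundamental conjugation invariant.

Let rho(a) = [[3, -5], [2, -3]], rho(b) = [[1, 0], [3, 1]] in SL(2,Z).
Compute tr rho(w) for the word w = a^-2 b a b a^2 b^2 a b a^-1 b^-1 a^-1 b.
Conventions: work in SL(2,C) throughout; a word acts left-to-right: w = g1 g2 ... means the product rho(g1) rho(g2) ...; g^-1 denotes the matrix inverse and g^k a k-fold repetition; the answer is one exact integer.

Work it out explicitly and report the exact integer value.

rho(a^-1) = [[-3, 5], [-2, 3]]
... * rho(a^-1) = [[-3, 5], [-2, 3]]  ->  [[-1, 0], [0, -1]]
... * rho(b) = [[1, 0], [3, 1]]  ->  [[-1, 0], [-3, -1]]
... * rho(a) = [[3, -5], [2, -3]]  ->  [[-3, 5], [-11, 18]]
... * rho(b) = [[1, 0], [3, 1]]  ->  [[12, 5], [43, 18]]
... * rho(a) = [[3, -5], [2, -3]]  ->  [[46, -75], [165, -269]]
... * rho(a) = [[3, -5], [2, -3]]  ->  [[-12, -5], [-43, -18]]
... * rho(b) = [[1, 0], [3, 1]]  ->  [[-27, -5], [-97, -18]]
... * rho(b) = [[1, 0], [3, 1]]  ->  [[-42, -5], [-151, -18]]
... * rho(a) = [[3, -5], [2, -3]]  ->  [[-136, 225], [-489, 809]]
... * rho(b) = [[1, 0], [3, 1]]  ->  [[539, 225], [1938, 809]]
... * rho(a^-1) = [[-3, 5], [-2, 3]]  ->  [[-2067, 3370], [-7432, 12117]]
... * rho(b^-1) = [[1, 0], [-3, 1]]  ->  [[-12177, 3370], [-43783, 12117]]
... * rho(a^-1) = [[-3, 5], [-2, 3]]  ->  [[29791, -50775], [107115, -182564]]
... * rho(b) = [[1, 0], [3, 1]]  ->  [[-122534, -50775], [-440577, -182564]]
tr = -122534 + -182564 = -305098

-305098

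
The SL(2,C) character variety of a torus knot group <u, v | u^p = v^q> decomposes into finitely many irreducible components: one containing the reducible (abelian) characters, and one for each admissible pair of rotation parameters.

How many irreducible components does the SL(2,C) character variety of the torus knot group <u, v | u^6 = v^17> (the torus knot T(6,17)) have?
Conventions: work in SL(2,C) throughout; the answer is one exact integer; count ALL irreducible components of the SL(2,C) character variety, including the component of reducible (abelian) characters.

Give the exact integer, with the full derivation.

For T(6,17): irreducibility forces the central element u^6 = v^17 to one of +I, -I.
On an irreducible component, tr(u) is locked at 2*cos(pi*alpha/6) for some alpha in 1..5, and tr(v) at 2*cos(pi*beta/17) for some beta in 1..16.
u^6 = (-1)^alpha I and v^17 = (-1)^beta I must agree, so alpha and beta have equal parity.
Enumerate parity-matched pairs: 3*8 odd-odd plus 2*8 even-even gives 40.
Total: 40 irreducible-character components + 1 reducible (abelian) component = 41.

41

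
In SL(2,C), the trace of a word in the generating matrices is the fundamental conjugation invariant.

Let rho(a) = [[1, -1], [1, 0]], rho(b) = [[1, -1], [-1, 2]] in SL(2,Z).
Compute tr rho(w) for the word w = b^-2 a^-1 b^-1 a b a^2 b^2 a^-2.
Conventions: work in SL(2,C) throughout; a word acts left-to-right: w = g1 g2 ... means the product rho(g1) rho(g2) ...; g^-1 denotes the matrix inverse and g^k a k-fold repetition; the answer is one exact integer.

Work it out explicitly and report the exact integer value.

rho(b^-1) = [[2, 1], [1, 1]]
... * rho(b^-1) = [[2, 1], [1, 1]]  ->  [[5, 3], [3, 2]]
... * rho(a^-1) = [[0, 1], [-1, 1]]  ->  [[-3, 8], [-2, 5]]
... * rho(b^-1) = [[2, 1], [1, 1]]  ->  [[2, 5], [1, 3]]
... * rho(a) = [[1, -1], [1, 0]]  ->  [[7, -2], [4, -1]]
... * rho(b) = [[1, -1], [-1, 2]]  ->  [[9, -11], [5, -6]]
... * rho(a) = [[1, -1], [1, 0]]  ->  [[-2, -9], [-1, -5]]
... * rho(a) = [[1, -1], [1, 0]]  ->  [[-11, 2], [-6, 1]]
... * rho(b) = [[1, -1], [-1, 2]]  ->  [[-13, 15], [-7, 8]]
... * rho(b) = [[1, -1], [-1, 2]]  ->  [[-28, 43], [-15, 23]]
... * rho(a^-1) = [[0, 1], [-1, 1]]  ->  [[-43, 15], [-23, 8]]
... * rho(a^-1) = [[0, 1], [-1, 1]]  ->  [[-15, -28], [-8, -15]]
tr = -15 + -15 = -30

-30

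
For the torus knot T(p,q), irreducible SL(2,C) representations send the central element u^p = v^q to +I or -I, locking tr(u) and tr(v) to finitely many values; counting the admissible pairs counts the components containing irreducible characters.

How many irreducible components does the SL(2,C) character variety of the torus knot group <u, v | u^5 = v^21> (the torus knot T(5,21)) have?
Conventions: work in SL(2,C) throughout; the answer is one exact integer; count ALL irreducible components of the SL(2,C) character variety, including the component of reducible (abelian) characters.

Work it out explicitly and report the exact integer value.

41

In the torus knot group T(5,21), u^5 = v^21 is central, so an irreducible representation sends it to +I or -I (Schur).
On an irreducible component, tr(u) is locked at 2*cos(pi*alpha/5) for some alpha in 1..4, and tr(v) at 2*cos(pi*beta/21) for some beta in 1..20.
Consistency of u^5 = (-1)^alpha I with v^21 = (-1)^beta I forces alpha = beta (mod 2).
Counting: 2 odd alphas x 10 odd betas + 2 even alphas x 10 even betas = 20 + 20 = 40.
That is 40 components of irreducible characters, and with the reducible (abelian) component the total is 41.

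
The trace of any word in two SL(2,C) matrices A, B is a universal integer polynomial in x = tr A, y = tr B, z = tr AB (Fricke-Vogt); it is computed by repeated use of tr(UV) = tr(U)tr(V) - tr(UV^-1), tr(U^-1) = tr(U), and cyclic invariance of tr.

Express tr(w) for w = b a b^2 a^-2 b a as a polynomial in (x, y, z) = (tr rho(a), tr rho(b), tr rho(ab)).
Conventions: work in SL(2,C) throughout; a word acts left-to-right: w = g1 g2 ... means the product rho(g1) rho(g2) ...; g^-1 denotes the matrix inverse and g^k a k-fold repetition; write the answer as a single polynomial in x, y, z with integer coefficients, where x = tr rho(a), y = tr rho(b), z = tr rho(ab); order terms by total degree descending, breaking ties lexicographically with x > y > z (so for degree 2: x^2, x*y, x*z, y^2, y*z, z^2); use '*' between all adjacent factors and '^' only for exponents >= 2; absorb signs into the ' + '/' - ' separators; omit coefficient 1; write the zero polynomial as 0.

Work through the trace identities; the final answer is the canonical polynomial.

tr(a b a b) = tr(a b) * tr(a b) - tr(1)  (split on a) = z^2 - 2
tr(a b a) = tr(a) * tr(b a) - tr(b)  (reduce the a square) = x*z - y
tr(a b a b^2) = tr(b) * tr(a b a b) - tr(a b a)  (reduce the b square) = y*z^2 - x*z - y
tr(b a b a b^2) = tr(b) * tr(a b a b^2) - tr(a b a b)  (reduce the b square) = y^2*z^2 - x*y*z - y^2 - z^2 + 2
reduce: tr(a b a b a b) = tr(a b a b) * tr(a b) - tr(b a)  (split on a) = z^3 - 3*z
so tr(b a b) = tr(b) * tr(a b) - tr(a)  (reduce the b square) = y*z - x
tr(a b a b a) = tr(a) * tr(b a b a) - tr(b a b)  (reduce the a square) = x*z^2 - y*z - x
reduce: tr(b a b a b^2 a) = tr(b) * tr(a b a b a b) - tr(a b a b a)  (reduce the b square) = y*z^3 - x*z^2 - 2*y*z + x
tr(b a b a b^2 a^-1) = tr(b a b a b^2) * tr(a) - tr(b a b a b^2 a)  (eliminate a^-1) = x*y^2*z^2 - x^2*y*z - y*z^3 - x*y^2 + 2*y*z + x
tr(b a b^2 a^-2 b a) = tr(b a b a b^2 a^-1) * tr(a) - tr(b a b a b^2)  (eliminate a^-1) = x^2*y^2*z^2 - x^3*y*z - x*y*z^3 - x^2*y^2 - y^2*z^2 + 3*x*y*z + x^2 + y^2 + z^2 - 2

x^2*y^2*z^2 - x^3*y*z - x*y*z^3 - x^2*y^2 - y^2*z^2 + 3*x*y*z + x^2 + y^2 + z^2 - 2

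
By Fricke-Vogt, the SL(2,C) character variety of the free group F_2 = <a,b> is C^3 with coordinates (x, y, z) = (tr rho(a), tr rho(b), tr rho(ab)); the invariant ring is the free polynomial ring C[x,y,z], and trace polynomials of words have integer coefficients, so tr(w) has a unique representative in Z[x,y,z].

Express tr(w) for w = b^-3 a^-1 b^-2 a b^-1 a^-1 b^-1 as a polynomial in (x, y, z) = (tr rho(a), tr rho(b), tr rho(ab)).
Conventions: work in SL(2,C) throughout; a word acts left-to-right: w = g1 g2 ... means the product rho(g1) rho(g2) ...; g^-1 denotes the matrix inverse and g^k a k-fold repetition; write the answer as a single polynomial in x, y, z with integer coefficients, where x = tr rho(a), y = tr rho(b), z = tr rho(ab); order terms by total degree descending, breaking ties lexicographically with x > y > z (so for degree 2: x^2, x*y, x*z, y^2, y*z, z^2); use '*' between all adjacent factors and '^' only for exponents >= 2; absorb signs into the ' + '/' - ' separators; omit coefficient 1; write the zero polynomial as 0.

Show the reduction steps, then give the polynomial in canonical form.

reduce: trace(a b^-1) = trace(a)*trace(b) - trace(a b)  (eliminate b^-1) = x*y - z
reduce: trace(b^-1 a b^-1) = trace(a b^-1)*trace(b) - trace(a)  (eliminate b^-1) = x*y^2 - y*z - x
so trace(a^2) = trace(a)*trace(a) - trace(1)  (reduce the a square) = x^2 - 2
reduce: trace(a^2 b) = trace(a)*trace(b a) - trace(b)  (reduce the a square) = x*z - y
trace(a b^-1 a) = trace(a^2)*trace(b) - trace(a^2 b)  (eliminate b^-1) = x^2*y - x*z - y
so trace(a b a b) = trace(a b)*trace(a b) - trace(1)  (split on a) = z^2 - 2
so trace(a b^-1 a b) = trace(a b a)*trace(b) - trace(a b a b)  (eliminate b^-1) = x*y*z - y^2 - z^2 + 2
so trace(b^-1 a b^-1 a) = trace(a b^-1 a)*trace(b) - trace(a b^-1 a b)  (eliminate b^-1) = x^2*y^2 - 2*x*y*z + z^2 - 2
so trace(a b^-1 a^-1 b^-1) = trace(b^-1 a b^-1)*trace(a) - trace(b^-1 a b^-1 a)  (eliminate a^-1) = x*y*z - x^2 - z^2 + 2
trace(b^-2 a b^-1 a^-1) = trace(a b^-1 a^-1 b^-1)*trace(b) - trace(a b^-1 a^-1)  (eliminate b^-1) = x*y^2*z - x^2*y - y*z^2 + y
reduce: trace(b^-3 a b^-1 a^-1) = trace(b^-2 a b^-1 a^-1)*trace(b) - trace(b^-2 a b^-1 a^-1 b)  (eliminate b^-1) = x*y^3*z - x^2*y^2 - y^2*z^2 - x*y*z + x^2 + y^2 + z^2 - 2
reduce: trace(b^-3 a b^-1 a^-1 b^-1) = trace(b^-3 a b^-1 a^-1)*trace(b) - trace(b^-3 a b^-1 a^-1 b)  (eliminate b^-1) = x*y^4*z - x^2*y^3 - y^3*z^2 - 2*x*y^2*z + 2*x^2*y + y^3 + 2*y*z^2 - 3*y
reduce: trace(b^-1 a b^-1 a^-1 b^-4) = trace(b^-3 a b^-1 a^-1 b^-1)*trace(b) - trace(b^-3 a b^-1 a^-1)  (eliminate b^-1) = x*y^5*z - x^2*y^4 - y^4*z^2 - 3*x*y^3*z + 3*x^2*y^2 + y^4 + 3*y^2*z^2 + x*y*z - x^2 - 4*y^2 - z^2 + 2
trace(b^-2 a b^-1 a^-1 b^-4) = trace(b^-1 a b^-1 a^-1 b^-4)*trace(b) - trace(b^-1 a b^-1 a^-1 b^-3)  (eliminate b^-1) = x*y^6*z - x^2*y^5 - y^5*z^2 - 4*x*y^4*z + 4*x^2*y^3 + y^5 + 4*y^3*z^2 + 3*x*y^2*z - 3*x^2*y - 5*y^3 - 3*y*z^2 + 5*y
so trace(b^-2 a^2) = trace(a^2 b^-1)*trace(b) - trace(a^2)  (eliminate b^-1) = x^2*y^2 - x*y*z - x^2 - y^2 + 2
trace(b^-1 a^2 b^-2) = trace(b^-2 a^2)*trace(b) - trace(b^-2 a^2 b)  (eliminate b^-1) = x^2*y^3 - x*y^2*z - 2*x^2*y - y^3 + x*z + 3*y
so trace(b^-3 a^2 b^-1) = trace(b^-1 a^2 b^-2)*trace(b) - trace(b^-1 a^2 b^-1)  (eliminate b^-1) = x^2*y^4 - x*y^3*z - 3*x^2*y^2 - y^4 + 2*x*y*z + x^2 + 4*y^2 - 2
trace(b^-4 a^2 b^-1) = trace(b^-3 a^2 b^-1)*trace(b) - trace(b^-3 a^2)  (eliminate b^-1) = x^2*y^5 - x*y^4*z - 4*x^2*y^3 - y^5 + 3*x*y^2*z + 3*x^2*y + 5*y^3 - x*z - 5*y
so trace(a^3) = trace(a)*trace(a^2) - trace(a)  (reduce the a square) = x^3 - 3*x
trace(a^3 b) = trace(a)*trace(b a^2) - trace(b a)  (reduce the a square) = x^2*z - x*y - z
reduce: trace(a b^-1 a^2) = trace(a^3)*trace(b) - trace(a^3 b)  (eliminate b^-1) = x^3*y - x^2*z - 2*x*y + z
trace(b a b) = trace(b)*trace(a b) - trace(a)  (reduce the b square) = y*z - x
trace(a^2 b a b) = trace(a)*trace(b a b a) - trace(b a b)  (reduce the a square) = x*z^2 - y*z - x
trace(a b^-1 a^2 b) = trace(a^2 b a)*trace(b) - trace(a^2 b a b)  (eliminate b^-1) = x^2*y*z - x*y^2 - x*z^2 + x
reduce: trace(b^-1 a^2 b^-1 a) = trace(a b^-1 a^2)*trace(b) - trace(a b^-1 a^2 b)  (eliminate b^-1) = x^3*y^2 - 2*x^2*y*z - x*y^2 + x*z^2 + y*z - x
so trace(a^2 b^-1 a b^-2) = trace(b^-1 a^2 b^-1 a)*trace(b) - trace(b^-1 a^2 b^-1 a b)  (eliminate b^-1) = x^3*y^3 - 2*x^2*y^2*z - x^3*y - x*y^3 + x*y*z^2 + x^2*z + y^2*z + x*y - z
trace(b^-2 a^2 b^-1 a b^-1) = trace(a^2 b^-1 a b^-2)*trace(b) - trace(a^2 b^-1 a b^-1)  (eliminate b^-1) = x^3*y^4 - 2*x^2*y^3*z - 2*x^3*y^2 - x*y^4 + x*y^2*z^2 + 3*x^2*y*z + y^3*z + 2*x*y^2 - x*z^2 - 2*y*z + x
trace(b^-4 a^2 b^-1 a) = trace(b^-2 a^2 b^-1 a b^-1)*trace(b) - trace(b^-2 a^2 b^-1 a)  (eliminate b^-1) = x^3*y^5 - 2*x^2*y^4*z - 3*x^3*y^3 - x*y^5 + x*y^3*z^2 + 5*x^2*y^2*z + y^4*z + x^3*y + 3*x*y^3 - 2*x*y*z^2 - x^2*z - 3*y^2*z + z
trace(a b^-1 a^-1 b^-4 a) = trace(b^-4 a^2 b^-1)*trace(a) - trace(b^-4 a^2 b^-1 a)  (eliminate a^-1) = x^2*y^4*z - x^3*y^3 - x*y^3*z^2 - 2*x^2*y^2*z - y^4*z + 2*x^3*y + 2*x*y^3 + 2*x*y*z^2 + 3*y^2*z - 5*x*y - z
trace(a b a b a b) = trace(b a b a)*trace(b a) - trace(a b)  (split on b) = z^3 - 3*z
reduce: trace(b^-1 a b a b a) = trace(a b a b a)*trace(b) - trace(a b a b a b)  (eliminate b^-1) = x*y*z^2 - y^2*z - z^3 - x*y + 3*z
trace(a^-1 b^-1 a b a b) = trace(b^-1 a b a b)*trace(a) - trace(b^-1 a b a b a)  (eliminate a^-1) = -x*y*z^2 + x^2*z + y^2*z + z^3 - 3*z
reduce: trace(a b a b^-1 a^-1 b^-1) = trace(a^-1 b^-1 a b a)*trace(b) - trace(a^-1 b^-1 a b a b)  (eliminate b^-1) = x*y*z^2 - x^2*z - y^2*z - z^3 + x*y + 3*z
so trace(b^-2 a b a b^-1 a^-1) = trace(a b a b^-1 a^-1 b^-1)*trace(b) - trace(a b a b^-1 a^-1)  (eliminate b^-1) = x*y^2*z^2 - x^2*y*z - y^3*z - y*z^3 + x*y^2 + 3*y*z - x
reduce: trace(b^-3 a b a b^-1 a^-1) = trace(b^-2 a b a b^-1 a^-1)*trace(b) - trace(b^-2 a b a b^-1 a^-1 b)  (eliminate b^-1) = x*y^3*z^2 - x^2*y^2*z - y^4*z - y^2*z^3 + x*y^3 - x*y*z^2 + x^2*z + 4*y^2*z + z^3 - 2*x*y - 3*z
so trace(a b^-1 a^-1 b^-4 a b) = trace(b^-3 a b a b^-1 a^-1)*trace(b) - trace(b^-3 a b a b^-1 a^-1 b)  (eliminate b^-1) = x*y^4*z^2 - x^2*y^3*z - y^5*z - y^3*z^3 + x*y^4 - 2*x*y^2*z^2 + 2*x^2*y*z + 5*y^3*z + 2*y*z^3 - 3*x*y^2 - 6*y*z + x
reduce: trace(b^-1 a b^-1 a^-1 b^-4 a) = trace(a b^-1 a^-1 b^-4 a)*trace(b) - trace(a b^-1 a^-1 b^-4 a b)  (eliminate b^-1) = x^2*y^5*z - x^3*y^4 - 2*x*y^4*z^2 - x^2*y^3*z + y^3*z^3 + 2*x^3*y^2 + x*y^4 + 4*x*y^2*z^2 - 2*x^2*y*z - 2*y^3*z - 2*y*z^3 - 2*x*y^2 + 5*y*z - x
trace(b^-2 a b^-1 a^-1 b^-4 a) = trace(b^-1 a b^-1 a^-1 b^-4 a)*trace(b) - trace(b^-1 a b^-1 a^-1 b^-4 a b)  (eliminate b^-1) = x^2*y^6*z - x^3*y^5 - 2*x*y^5*z^2 - 2*x^2*y^4*z + y^4*z^3 + 3*x^3*y^3 + x*y^5 + 5*x*y^3*z^2 - y^4*z - 2*y^2*z^3 - 2*x^3*y - 4*x*y^3 - 2*x*y*z^2 + 2*y^2*z + 4*x*y + z
trace(b^-3 a^-1 b^-2 a b^-1 a^-1 b^-1) = trace(b^-2 a b^-1 a^-1 b^-4)*trace(a) - trace(b^-2 a b^-1 a^-1 b^-4 a)  (eliminate a^-1) = x*y^5*z^2 - 2*x^2*y^4*z - y^4*z^3 + x^3*y^3 - x*y^3*z^2 + 3*x^2*y^2*z + y^4*z + 2*y^2*z^3 - x^3*y - x*y^3 - x*y*z^2 - 2*y^2*z + x*y - z

x*y^5*z^2 - 2*x^2*y^4*z - y^4*z^3 + x^3*y^3 - x*y^3*z^2 + 3*x^2*y^2*z + y^4*z + 2*y^2*z^3 - x^3*y - x*y^3 - x*y*z^2 - 2*y^2*z + x*y - z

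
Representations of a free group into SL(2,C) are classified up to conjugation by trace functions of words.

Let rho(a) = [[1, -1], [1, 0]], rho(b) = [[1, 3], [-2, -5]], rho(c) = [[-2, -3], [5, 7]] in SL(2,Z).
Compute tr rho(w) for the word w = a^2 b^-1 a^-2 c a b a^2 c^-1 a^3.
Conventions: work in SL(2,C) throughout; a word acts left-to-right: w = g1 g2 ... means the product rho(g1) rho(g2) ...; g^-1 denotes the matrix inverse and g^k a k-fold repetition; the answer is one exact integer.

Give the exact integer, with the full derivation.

rho(a) = [[1, -1], [1, 0]]
... * rho(a) = [[1, -1], [1, 0]]  ->  [[0, -1], [1, -1]]
... * rho(b^-1) = [[-5, -3], [2, 1]]  ->  [[-2, -1], [-7, -4]]
... * rho(a^-1) = [[0, 1], [-1, 1]]  ->  [[1, -3], [4, -11]]
... * rho(a^-1) = [[0, 1], [-1, 1]]  ->  [[3, -2], [11, -7]]
... * rho(c) = [[-2, -3], [5, 7]]  ->  [[-16, -23], [-57, -82]]
... * rho(a) = [[1, -1], [1, 0]]  ->  [[-39, 16], [-139, 57]]
... * rho(b) = [[1, 3], [-2, -5]]  ->  [[-71, -197], [-253, -702]]
... * rho(a) = [[1, -1], [1, 0]]  ->  [[-268, 71], [-955, 253]]
... * rho(a) = [[1, -1], [1, 0]]  ->  [[-197, 268], [-702, 955]]
... * rho(c^-1) = [[7, 3], [-5, -2]]  ->  [[-2719, -1127], [-9689, -4016]]
... * rho(a) = [[1, -1], [1, 0]]  ->  [[-3846, 2719], [-13705, 9689]]
... * rho(a) = [[1, -1], [1, 0]]  ->  [[-1127, 3846], [-4016, 13705]]
... * rho(a) = [[1, -1], [1, 0]]  ->  [[2719, 1127], [9689, 4016]]
tr = 2719 + 4016 = 6735

6735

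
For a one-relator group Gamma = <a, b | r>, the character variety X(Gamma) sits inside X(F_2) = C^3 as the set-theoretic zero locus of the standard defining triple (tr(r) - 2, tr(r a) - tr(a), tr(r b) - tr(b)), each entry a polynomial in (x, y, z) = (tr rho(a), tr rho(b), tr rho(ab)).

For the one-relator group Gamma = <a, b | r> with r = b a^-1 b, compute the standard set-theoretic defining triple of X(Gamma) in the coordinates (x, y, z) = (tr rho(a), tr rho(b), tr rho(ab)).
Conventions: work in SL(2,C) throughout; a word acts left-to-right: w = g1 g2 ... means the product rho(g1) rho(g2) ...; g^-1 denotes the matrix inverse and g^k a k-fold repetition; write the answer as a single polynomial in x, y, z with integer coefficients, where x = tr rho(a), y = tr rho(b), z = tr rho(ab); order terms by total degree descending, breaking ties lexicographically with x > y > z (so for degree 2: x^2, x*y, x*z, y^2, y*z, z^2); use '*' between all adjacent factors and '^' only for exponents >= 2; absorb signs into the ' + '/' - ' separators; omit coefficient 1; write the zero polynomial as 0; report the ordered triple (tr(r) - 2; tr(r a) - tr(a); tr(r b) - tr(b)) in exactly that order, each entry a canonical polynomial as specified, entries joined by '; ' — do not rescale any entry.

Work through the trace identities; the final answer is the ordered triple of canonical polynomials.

x*y^2 - y*z - x - 2; x*y*z - x^2 - z^2 - x + 2; x*y^3 - y^2*z - 2*x*y - y + z

tr(b^2) = tr(b)*tr(b) - tr(1) = y^2 - 2
tr(b^2 a) = tr(b)*tr(a b) - tr(a) = y*z - x
so tr(b a^-1 b) = tr(b^2)*tr(a) - tr(b^2 a) = x*y^2 - y*z - x
tr(b a b a) = tr(b a)*tr(b a) - tr(1)   [split at a repeated b] = z^2 - 2
tr(b a^-1 b a) = tr(b a b)*tr(a) - tr(b a b a)   [inverse elimination on a] = x*y*z - x^2 - z^2 + 2
tr(b^3) = tr(b)*tr(b^2) - tr(b)   [square of b] = y^3 - 3*y
tr(b^3 a) = tr(b)*tr(b a b) - tr(b a)   [square of b] = y^2*z - x*y - z
tr(b a^-1 b^2) = tr(b^3)*tr(a) - tr(b^3 a)   [inverse elimination on a] = x*y^3 - y^2*z - 2*x*y + z
assemble the triple (tr(r) - 2; tr(r a) - x; tr(r b) - y)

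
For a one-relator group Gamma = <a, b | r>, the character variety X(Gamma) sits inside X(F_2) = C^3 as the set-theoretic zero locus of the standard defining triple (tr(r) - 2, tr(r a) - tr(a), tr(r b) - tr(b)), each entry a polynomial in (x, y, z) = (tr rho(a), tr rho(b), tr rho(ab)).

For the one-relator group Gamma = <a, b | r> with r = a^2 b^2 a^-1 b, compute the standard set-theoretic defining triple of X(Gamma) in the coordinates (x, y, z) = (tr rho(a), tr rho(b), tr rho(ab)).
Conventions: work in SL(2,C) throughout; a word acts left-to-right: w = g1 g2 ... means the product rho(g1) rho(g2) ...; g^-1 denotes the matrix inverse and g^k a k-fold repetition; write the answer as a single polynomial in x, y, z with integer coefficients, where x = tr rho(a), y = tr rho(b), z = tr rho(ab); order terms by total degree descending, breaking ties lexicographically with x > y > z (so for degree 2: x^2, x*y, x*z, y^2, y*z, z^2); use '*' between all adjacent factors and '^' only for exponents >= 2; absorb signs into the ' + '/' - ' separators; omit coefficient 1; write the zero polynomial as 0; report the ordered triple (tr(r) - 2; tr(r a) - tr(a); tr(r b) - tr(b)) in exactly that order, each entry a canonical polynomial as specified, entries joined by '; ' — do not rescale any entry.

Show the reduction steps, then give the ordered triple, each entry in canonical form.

tr(b^2 a) = tr(b) tr(a b) - tr(a) = y*z - x
tr(b^2) = tr(b) tr(b) - tr(1) = y^2 - 2
tr(b a^2 b) = tr(a) tr(b^2 a) - tr(b^2) = x*y*z - x^2 - y^2 + 2
tr(b a^2) = tr(a) tr(b a) - tr(b) = x*z - y
tr(b a^2 b^2) = tr(b) tr(b a^2 b) - tr(b a^2) = x*y^2*z - x^2*y - y^3 - x*z + 3*y
tr(a b a b) = tr(b a) tr(b a) - tr(1)   [split at repeated b] = z^2 - 2
tr(b^2 a b a) = tr(b) tr(a b a b) - tr(a b a) = y*z^2 - x*z - y
tr(b^2 a b) = tr(b) tr(b a b) - tr(b a) = y^2*z - x*y - z
tr(b a^2 b^2 a) = tr(a) tr(b^2 a b a) - tr(b^2 a b) = x*y*z^2 - x^2*z - y^2*z + z
tr(a^2 b^2 a^-1 b) = tr(b a^2 b^2) tr(a) - tr(b a^2 b^2 a) = x^2*y^2*z - x^3*y - x*y^3 - x*y*z^2 + y^2*z + 3*x*y - z
tr(a^3 b) = tr(a) tr(b a^2) - tr(b a) = x^2*z - x*y - z
tr(a^2) = tr(a) tr(a) - tr(1) = x^2 - 2
tr(a^3) = tr(a) tr(a^2) - tr(a) = x^3 - 3*x
tr(a^3 b^2) = tr(b) tr(a^3 b) - tr(a^3) = x^2*y*z - x^3 - x*y^2 - y*z + 3*x
tr(b a^3 b^2) = tr(b) tr(a^3 b^2) - tr(a^3 b) = x^2*y^2*z - x^3*y - x*y^3 - x^2*z - y^2*z + 4*x*y + z
tr(b a b a^2) = tr(a) tr(b a b a) - tr(b a b) = x*z^2 - y*z - x
tr(a b a^3 b) = tr(a) tr(b a b a^2) - tr(b a b a) = x^2*z^2 - x*y*z - x^2 - z^2 + 2
tr(a b a^3) = tr(a) tr(b a^3) - tr(b a^2) = x^3*z - x^2*y - 2*x*z + y
tr(b a^3 b^2 a) = tr(b) tr(a b a^3 b) - tr(a b a^3) = x^2*y*z^2 - x^3*z - x*y^2*z - y*z^2 + 2*x*z + y
tr(a^2 b^2 a^-1 b a) = tr(b a^3 b^2) tr(a) - tr(b a^3 b^2 a) = x^3*y^2*z - x^4*y - x^2*y^3 - x^2*y*z^2 + 4*x^2*y + y*z^2 - x*z - y
tr(b^2 a^2 b^2) = tr(b) tr(b^2 a^2 b) - tr(b^2 a^2)   [square of b] = x*y^3*z - x^2*y^2 - y^4 - 2*x*y*z + x^2 + 4*y^2 - 2
tr(b^2 a^2 b^2 a) = tr(b) tr(a^2 b^2 a b) - tr(a^2 b^2 a)   [square of b] = x*y^2*z^2 - 2*x^2*y*z - y^3*z + x^3 + x*y^2 + 2*y*z - 3*x
tr(a^2 b^2 a^-1 b^2) = tr(b^2 a^2 b^2) tr(a) - tr(b^2 a^2 b^2 a)   [inverse elimination on a] = x^2*y^3*z - x^3*y^2 - x*y^4 - x*y^2*z^2 + y^3*z + 3*x*y^2 - 2*y*z + x
assemble the triple (tr(r) - 2; tr(r a) - x; tr(r b) - y)

x^2*y^2*z - x^3*y - x*y^3 - x*y*z^2 + y^2*z + 3*x*y - z - 2; x^3*y^2*z - x^4*y - x^2*y^3 - x^2*y*z^2 + 4*x^2*y + y*z^2 - x*z - x - y; x^2*y^3*z - x^3*y^2 - x*y^4 - x*y^2*z^2 + y^3*z + 3*x*y^2 - 2*y*z + x - y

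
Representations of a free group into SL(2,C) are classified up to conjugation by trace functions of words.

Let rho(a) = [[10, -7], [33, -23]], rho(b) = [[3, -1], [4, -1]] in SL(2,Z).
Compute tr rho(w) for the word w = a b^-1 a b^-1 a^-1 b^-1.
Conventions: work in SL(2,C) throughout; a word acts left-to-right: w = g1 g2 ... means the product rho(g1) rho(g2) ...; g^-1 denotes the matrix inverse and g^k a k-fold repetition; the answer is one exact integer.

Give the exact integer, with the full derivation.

422

rho(a) = [[10, -7], [33, -23]]
... * rho(b^-1) = [[-1, 1], [-4, 3]]  ->  [[18, -11], [59, -36]]
... * rho(a) = [[10, -7], [33, -23]]  ->  [[-183, 127], [-598, 415]]
... * rho(b^-1) = [[-1, 1], [-4, 3]]  ->  [[-325, 198], [-1062, 647]]
... * rho(a^-1) = [[-23, 7], [-33, 10]]  ->  [[941, -295], [3075, -964]]
... * rho(b^-1) = [[-1, 1], [-4, 3]]  ->  [[239, 56], [781, 183]]
tr = 239 + 183 = 422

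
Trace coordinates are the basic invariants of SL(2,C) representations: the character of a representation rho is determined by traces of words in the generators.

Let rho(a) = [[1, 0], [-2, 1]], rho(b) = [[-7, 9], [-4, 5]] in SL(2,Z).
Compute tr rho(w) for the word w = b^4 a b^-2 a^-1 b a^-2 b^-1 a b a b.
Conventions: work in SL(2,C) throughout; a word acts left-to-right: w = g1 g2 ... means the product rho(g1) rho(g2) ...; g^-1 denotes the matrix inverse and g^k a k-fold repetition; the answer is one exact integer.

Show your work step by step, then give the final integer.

rho(b) = [[-7, 9], [-4, 5]]
... * rho(b) = [[-7, 9], [-4, 5]]  ->  [[13, -18], [8, -11]]
... * rho(b) = [[-7, 9], [-4, 5]]  ->  [[-19, 27], [-12, 17]]
... * rho(b) = [[-7, 9], [-4, 5]]  ->  [[25, -36], [16, -23]]
... * rho(a) = [[1, 0], [-2, 1]]  ->  [[97, -36], [62, -23]]
... * rho(b^-1) = [[5, -9], [4, -7]]  ->  [[341, -621], [218, -397]]
... * rho(b^-1) = [[5, -9], [4, -7]]  ->  [[-779, 1278], [-498, 817]]
... * rho(a^-1) = [[1, 0], [2, 1]]  ->  [[1777, 1278], [1136, 817]]
... * rho(b) = [[-7, 9], [-4, 5]]  ->  [[-17551, 22383], [-11220, 14309]]
... * rho(a^-1) = [[1, 0], [2, 1]]  ->  [[27215, 22383], [17398, 14309]]
... * rho(a^-1) = [[1, 0], [2, 1]]  ->  [[71981, 22383], [46016, 14309]]
... * rho(b^-1) = [[5, -9], [4, -7]]  ->  [[449437, -804510], [287316, -514307]]
... * rho(a) = [[1, 0], [-2, 1]]  ->  [[2058457, -804510], [1315930, -514307]]
... * rho(b) = [[-7, 9], [-4, 5]]  ->  [[-11191159, 14503563], [-7154282, 9271835]]
... * rho(a) = [[1, 0], [-2, 1]]  ->  [[-40198285, 14503563], [-25697952, 9271835]]
... * rho(b) = [[-7, 9], [-4, 5]]  ->  [[223373743, -289266750], [142798324, -184922393]]
tr = 223373743 + -184922393 = 38451350

38451350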